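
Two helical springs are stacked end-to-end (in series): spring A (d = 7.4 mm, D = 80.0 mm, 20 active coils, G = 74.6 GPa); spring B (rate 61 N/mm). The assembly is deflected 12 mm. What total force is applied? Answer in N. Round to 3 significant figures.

k_A = Gd⁴/(8D³N_a) = (74.6×10³)(7.4⁴)/(8·80.0³·20) = 2.7307 N/mm
Series: 1/k_eq = 1/2.7307 + 1/61 = 0.3826; k_eq = 2.6137 N/mm
F = k_eq·δ = 2.6137·12 = 31.364 N

31.4 N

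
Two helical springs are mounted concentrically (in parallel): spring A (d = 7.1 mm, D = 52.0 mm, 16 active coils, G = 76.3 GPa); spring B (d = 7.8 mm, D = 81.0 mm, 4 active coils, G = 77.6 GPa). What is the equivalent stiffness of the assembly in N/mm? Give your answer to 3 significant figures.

k_A = Gd⁴/(8D³N_a) = (76.3×10³)(7.1⁴)/(8·52.0³·16) = 10.773 N/mm
k_B = Gd⁴/(8D³N_a) = (77.6×10³)(7.8⁴)/(8·81.0³·4) = 16.89 N/mm
Parallel: k_eq = 10.773 + 16.89 = 27.663 N/mm

27.7 N/mm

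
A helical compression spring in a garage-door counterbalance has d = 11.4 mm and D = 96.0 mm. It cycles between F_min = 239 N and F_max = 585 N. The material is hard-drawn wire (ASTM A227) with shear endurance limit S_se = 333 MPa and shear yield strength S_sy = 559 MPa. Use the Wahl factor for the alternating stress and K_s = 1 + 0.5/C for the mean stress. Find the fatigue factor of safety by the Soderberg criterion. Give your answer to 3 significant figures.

C = D/d = 96.0/11.4 = 8.4211; K_W = (4C−1)/(4C−4)+0.615/C = 1.1741; K_s = 1+0.5/C = 1.0594
F_a = (F_max−F_min)/2 = 173 N; F_m = (F_max+F_min)/2 = 412 N
τ_a = K_W·8F_aD/(πd³) = 1.1741 × 28.546 = 33.516 MPa
τ_m = K_s·8F_mD/(πd³) = 1.0594 × 67.982 = 72.018 MPa
Soderberg: 1/n_f = τ_a/S_se + τ_m/S_sy = 33.516/333 + 72.018/559 = 0.10065 + 0.12883 = 0.22948
n_f = 1/0.22948 = 4.358

4.36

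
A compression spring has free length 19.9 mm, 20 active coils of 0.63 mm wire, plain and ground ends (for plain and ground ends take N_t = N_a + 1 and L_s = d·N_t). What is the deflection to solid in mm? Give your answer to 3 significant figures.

6.67 mm

N_t = 21; L_s = 0.63·21 = 13.23 mm
δ_solid = L₀ − L_s = 19.9 − 13.23 = 6.67 mm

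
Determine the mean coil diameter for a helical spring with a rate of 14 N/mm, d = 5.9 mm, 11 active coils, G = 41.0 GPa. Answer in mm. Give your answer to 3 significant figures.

34.3 mm

D = (Gd⁴/(8N_a·k))^(1/3) = (41.0×10³·5.9⁴/(8·11·14))^(1/3)
  = (40325.6)^(1/3) = 34.2921 mm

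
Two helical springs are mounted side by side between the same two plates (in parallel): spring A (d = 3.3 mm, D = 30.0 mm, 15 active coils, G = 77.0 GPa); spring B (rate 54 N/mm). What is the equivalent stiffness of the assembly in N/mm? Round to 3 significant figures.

56.8 N/mm

k_A = Gd⁴/(8D³N_a) = (77.0×10³)(3.3⁴)/(8·30.0³·15) = 2.8184 N/mm
Parallel: k_eq = 2.8184 + 54 = 56.818 N/mm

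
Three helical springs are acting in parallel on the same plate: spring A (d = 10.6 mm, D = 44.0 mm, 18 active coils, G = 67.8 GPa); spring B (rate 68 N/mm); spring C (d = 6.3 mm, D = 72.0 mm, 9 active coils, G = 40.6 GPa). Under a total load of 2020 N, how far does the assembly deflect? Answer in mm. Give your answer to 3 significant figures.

k_A = Gd⁴/(8D³N_a) = (67.8×10³)(10.6⁴)/(8·44.0³·18) = 69.78 N/mm
k_C = Gd⁴/(8D³N_a) = (40.6×10³)(6.3⁴)/(8·72.0³·9) = 2.3799 N/mm
Parallel: k_eq = 69.78 + 68 + 2.3799 = 140.16 N/mm
δ = F/k_eq = 2020/140.16 = 14.412 mm

14.4 mm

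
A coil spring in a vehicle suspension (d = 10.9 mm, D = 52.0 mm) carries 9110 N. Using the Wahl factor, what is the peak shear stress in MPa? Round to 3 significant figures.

Spring index C = D/d = 52.0/10.9 = 4.7706
K_W = (4C−1)/(4C−4) + 0.615/C = 18.083/15.083 + 0.1289 = 1.3278
τ₀ = 8FD/(πd³) = 8·9110·52.0/(π·10.9³) = 3.78976e+06/4068.5 = 931.5 MPa
τ_max = K·τ₀ = 1.3278 × 931.5 = 1236.9 MPa

1240 MPa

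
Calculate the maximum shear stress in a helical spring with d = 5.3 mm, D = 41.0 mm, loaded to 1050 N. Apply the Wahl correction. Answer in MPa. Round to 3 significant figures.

Spring index C = D/d = 41.0/5.3 = 7.7358
K_W = (4C−1)/(4C−4) + 0.615/C = 29.943/26.943 + 0.0795 = 1.1908
τ₀ = 8FD/(πd³) = 8·1050·41.0/(π·5.3³) = 344400/467.71 = 736.35 MPa
τ_max = K·τ₀ = 1.1908 × 736.35 = 876.88 MPa

877 MPa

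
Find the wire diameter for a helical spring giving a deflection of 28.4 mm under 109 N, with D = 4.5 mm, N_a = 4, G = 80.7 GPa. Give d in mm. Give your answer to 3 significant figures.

Required rate k = F/δ = 109/28.4 = 3.838 N/mm
d = (8D³N_a·k / G)^(1/4) = (8·4.5³·4·3.838 / (80.7×10³))^0.25
  = (0.13868)^0.25 = 0.6102 mm

0.610 mm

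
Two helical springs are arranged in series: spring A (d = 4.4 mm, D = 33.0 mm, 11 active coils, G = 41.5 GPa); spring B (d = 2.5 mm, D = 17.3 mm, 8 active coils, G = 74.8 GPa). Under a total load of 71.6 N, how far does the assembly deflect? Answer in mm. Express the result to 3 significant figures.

22.7 mm

k_A = Gd⁴/(8D³N_a) = (41.5×10³)(4.4⁴)/(8·33.0³·11) = 4.9185 N/mm
k_B = Gd⁴/(8D³N_a) = (74.8×10³)(2.5⁴)/(8·17.3³·8) = 8.8175 N/mm
Series: 1/k_eq = 1/4.9185 + 1/8.8175 = 0.31672; k_eq = 3.1573 N/mm
δ = F/k_eq = 71.6/3.1573 = 22.677 mm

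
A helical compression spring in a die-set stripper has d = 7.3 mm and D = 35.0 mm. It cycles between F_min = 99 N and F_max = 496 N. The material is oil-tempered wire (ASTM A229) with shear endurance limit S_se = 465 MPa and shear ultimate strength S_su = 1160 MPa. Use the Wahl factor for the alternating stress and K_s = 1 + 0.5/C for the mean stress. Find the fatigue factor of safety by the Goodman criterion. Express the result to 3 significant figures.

C = D/d = 35.0/7.3 = 4.7945; K_W = (4C−1)/(4C−4)+0.615/C = 1.3259; K_s = 1+0.5/C = 1.1043
F_a = (F_max−F_min)/2 = 198.5 N; F_m = (F_max+F_min)/2 = 297.5 N
τ_a = K_W·8F_aD/(πd³) = 1.3259 × 45.478 = 60.3 MPa
τ_m = K_s·8F_mD/(πd³) = 1.1043 × 68.16 = 75.268 MPa
Goodman: 1/n_f = τ_a/S_se + τ_m/S_su = 60.3/465 + 75.268/1160 = 0.12968 + 0.06489 = 0.19456
n_f = 1/0.19456 = 5.14

5.14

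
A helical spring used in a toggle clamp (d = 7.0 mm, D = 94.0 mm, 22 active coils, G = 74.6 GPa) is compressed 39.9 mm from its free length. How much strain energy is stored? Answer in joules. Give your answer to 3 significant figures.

0.975 J

k = Gd⁴/(8D³N_a) = (74.6×10³)(7.0⁴)/(8·94.0³·22) = 1.2253 N/mm
U = ½kδ² = 0.5 × 1.2253 × 39.9² = 975.33 N·mm = 0.97533 J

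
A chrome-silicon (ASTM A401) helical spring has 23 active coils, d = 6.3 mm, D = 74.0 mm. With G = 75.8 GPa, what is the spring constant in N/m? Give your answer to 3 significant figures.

1600 N/m

k = Gd⁴/(8D³N_a) = (75.8×10³ × 6.3⁴) / (8 × 74.0³ × 23)
  = 1.19407e+08 / 7.45612e+07 = 1.6015 N/mm = 1601.5 N/m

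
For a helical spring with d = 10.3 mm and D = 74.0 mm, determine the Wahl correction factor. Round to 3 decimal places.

1.207

C = D/d = 74.0/10.3 = 7.1845
K_W = (4C−1)/(4C−4) + 0.615/C = 27.738/24.738 + 0.0856 = 1.2069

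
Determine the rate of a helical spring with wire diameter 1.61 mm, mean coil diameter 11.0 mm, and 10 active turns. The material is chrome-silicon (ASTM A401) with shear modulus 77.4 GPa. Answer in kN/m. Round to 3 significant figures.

4.88 kN/m

k = Gd⁴/(8D³N_a) = (77.4×10³ × 1.61⁴) / (8 × 11.0³ × 10)
  = 520049 / 106480 = 4.884 N/mm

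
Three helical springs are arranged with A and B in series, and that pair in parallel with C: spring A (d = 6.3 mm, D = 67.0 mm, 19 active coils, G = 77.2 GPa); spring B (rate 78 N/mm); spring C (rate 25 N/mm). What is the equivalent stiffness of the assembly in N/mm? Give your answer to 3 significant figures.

27.6 N/mm

k_A = Gd⁴/(8D³N_a) = (77.2×10³)(6.3⁴)/(8·67.0³·19) = 2.6602 N/mm
Springs A,B series: k_AB = 1/(1/2.6602+1/78) = 2.5724 N/mm; parallel with C: k_eq = 2.5724+25 = 27.572 N/mm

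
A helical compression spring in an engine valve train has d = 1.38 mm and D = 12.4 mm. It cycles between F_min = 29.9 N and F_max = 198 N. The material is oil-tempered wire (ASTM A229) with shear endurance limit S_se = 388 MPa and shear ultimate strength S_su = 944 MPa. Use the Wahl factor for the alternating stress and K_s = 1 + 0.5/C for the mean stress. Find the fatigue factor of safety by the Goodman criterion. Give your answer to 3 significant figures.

0.219

C = D/d = 12.4/1.38 = 8.9855; K_W = (4C−1)/(4C−4)+0.615/C = 1.1624; K_s = 1+0.5/C = 1.0556
F_a = (F_max−F_min)/2 = 84.05 N; F_m = (F_max+F_min)/2 = 113.95 N
τ_a = K_W·8F_aD/(πd³) = 1.1624 × 1009.9 = 1173.8 MPa
τ_m = K_s·8F_mD/(πd³) = 1.0556 × 1369.1 = 1445.3 MPa
Goodman: 1/n_f = τ_a/S_se + τ_m/S_su = 1173.8/388 + 1445.3/944 = 3.02533 + 1.53103 = 4.5564
n_f = 1/4.5564 = 0.2195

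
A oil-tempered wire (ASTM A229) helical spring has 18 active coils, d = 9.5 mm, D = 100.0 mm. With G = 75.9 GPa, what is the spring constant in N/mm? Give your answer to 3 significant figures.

4.29 N/mm

k = Gd⁴/(8D³N_a) = (75.9×10³ × 9.5⁴) / (8 × 100.0³ × 18)
  = 6.1821e+08 / 1.44e+08 = 4.2931 N/mm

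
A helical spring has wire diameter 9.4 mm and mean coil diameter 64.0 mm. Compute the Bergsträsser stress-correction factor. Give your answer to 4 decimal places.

1.2063

C = D/d = 64.0/9.4 = 6.8085
K_B = (4C+2)/(4C−3) = 29.234/24.234 = 1.2063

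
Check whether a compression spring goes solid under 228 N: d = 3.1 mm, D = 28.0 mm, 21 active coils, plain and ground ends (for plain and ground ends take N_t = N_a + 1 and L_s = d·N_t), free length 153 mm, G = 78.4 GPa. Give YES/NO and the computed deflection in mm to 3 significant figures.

YES, δ = 116 mm

k = Gd⁴/(8D³N_a) = (78.4×10³)(3.1⁴)/(8·28.0³·21) = 1.9633 N/mm
N_t = 22; L_s = 3.1·22 = 68.2 mm; δ_solid = L₀ − L_s = 153 − 68.2 = 84.8 mm
δ = F/k = 228/1.9633 = 116.13 mm
δ ≥ δ_solid → spring goes solid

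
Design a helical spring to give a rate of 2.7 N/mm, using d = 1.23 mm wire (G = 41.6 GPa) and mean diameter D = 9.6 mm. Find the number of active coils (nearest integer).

N_a = Gd⁴/(8D³k) = (41.6×10³ × 1.23⁴)/(8 × 9.6³ × 2.7)
    = 95216.8 / 19110.3 = 4.982 → 5 coils

5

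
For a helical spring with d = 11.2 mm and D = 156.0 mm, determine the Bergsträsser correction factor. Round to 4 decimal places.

C = D/d = 156.0/11.2 = 13.9286
K_B = (4C+2)/(4C−3) = 57.714/52.714 = 1.0949

1.0949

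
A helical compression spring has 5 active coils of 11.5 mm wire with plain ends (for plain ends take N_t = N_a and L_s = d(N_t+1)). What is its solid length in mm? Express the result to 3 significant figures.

69.0 mm

plain ends: N_t = N_a = 5
L_s = d·(N_t+1) = 11.5 × 6 = 69 mm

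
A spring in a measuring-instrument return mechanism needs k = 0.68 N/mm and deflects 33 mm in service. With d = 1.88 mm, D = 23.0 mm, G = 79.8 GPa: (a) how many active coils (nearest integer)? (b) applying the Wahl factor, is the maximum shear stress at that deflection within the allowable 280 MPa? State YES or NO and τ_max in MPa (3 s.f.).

N_a = Gd⁴/(8D³k) = (79.8×10³)(1.88⁴)/(8·23.0³·0.68) = 15.06 → N_a = 15
Actual rate k = Gd⁴/(8D³·15) = 0.68276 N/mm
Working load F = kδ = 0.68276·33 = 22.531 N
C = 23.0/1.88 = 12.2340; K_W = (4C−1)/(4C−4)+0.615/C = 1.1170
τ_max = K_W·8FD/(πd³) = 1.1170·198.6 = 221.84 MPa
τ_max ≤ 280 MPa → acceptable

(a) 15 coils; (b) YES, τ_max = 222 MPa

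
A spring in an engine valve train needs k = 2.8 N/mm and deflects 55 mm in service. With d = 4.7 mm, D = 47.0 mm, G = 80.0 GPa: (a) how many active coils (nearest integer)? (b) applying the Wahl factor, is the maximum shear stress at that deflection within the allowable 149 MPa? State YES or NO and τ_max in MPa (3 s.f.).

(a) 17 coils; (b) NO, τ_max = 201 MPa

N_a = Gd⁴/(8D³k) = (80.0×10³)(4.7⁴)/(8·47.0³·2.8) = 16.79 → N_a = 17
Actual rate k = Gd⁴/(8D³·17) = 2.7647 N/mm
Working load F = kδ = 2.7647·55 = 152.06 N
C = 47.0/4.7 = 10.0000; K_W = (4C−1)/(4C−4)+0.615/C = 1.1448
τ_max = K_W·8FD/(πd³) = 1.1448·175.29 = 200.68 MPa
τ_max > 149 MPa → exceeds allowable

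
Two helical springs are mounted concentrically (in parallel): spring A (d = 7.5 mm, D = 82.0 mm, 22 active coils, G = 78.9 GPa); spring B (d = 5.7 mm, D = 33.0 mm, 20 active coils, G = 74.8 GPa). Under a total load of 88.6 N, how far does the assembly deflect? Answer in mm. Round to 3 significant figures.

5.43 mm

k_A = Gd⁴/(8D³N_a) = (78.9×10³)(7.5⁴)/(8·82.0³·22) = 2.5726 N/mm
k_B = Gd⁴/(8D³N_a) = (74.8×10³)(5.7⁴)/(8·33.0³·20) = 13.732 N/mm
Parallel: k_eq = 2.5726 + 13.732 = 16.305 N/mm
δ = F/k_eq = 88.6/16.305 = 5.434 mm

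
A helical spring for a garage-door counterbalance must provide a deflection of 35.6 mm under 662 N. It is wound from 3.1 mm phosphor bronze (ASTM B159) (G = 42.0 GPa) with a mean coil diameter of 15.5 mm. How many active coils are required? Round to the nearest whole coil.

Required rate k = F/δ = 662/35.6 = 18.596 N/mm
N_a = Gd⁴/(8D³k) = (42.0×10³ × 3.1⁴)/(8 × 15.5³ × 18.596)
    = 3.87879e+06 / 553979 = 7.002 → 7 coils

7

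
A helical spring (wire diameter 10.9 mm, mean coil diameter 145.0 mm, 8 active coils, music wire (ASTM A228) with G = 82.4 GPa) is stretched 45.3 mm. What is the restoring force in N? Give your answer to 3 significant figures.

270 N

k = Gd⁴/(8D³N_a) = (82.4×10³)(10.9⁴)/(8·145.0³·8) = 5.9614 N/mm
F = k·δ = 5.9614 × 45.3 = 270.05 N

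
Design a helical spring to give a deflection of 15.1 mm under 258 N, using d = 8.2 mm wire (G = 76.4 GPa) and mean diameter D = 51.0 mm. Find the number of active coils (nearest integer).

19

Required rate k = F/δ = 258/15.1 = 17.086 N/mm
N_a = Gd⁴/(8D³k) = (76.4×10³ × 8.2⁴)/(8 × 51.0³ × 17.086)
    = 3.45421e+08 / 1.81319e+07 = 19.05 → 19 coils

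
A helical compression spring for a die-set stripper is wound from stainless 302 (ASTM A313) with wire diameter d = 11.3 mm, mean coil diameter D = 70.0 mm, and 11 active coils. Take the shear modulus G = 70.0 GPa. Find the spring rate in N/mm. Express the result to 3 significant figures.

k = Gd⁴/(8D³N_a) = (70.0×10³ × 11.3⁴) / (8 × 70.0³ × 11)
  = 1.14133e+09 / 3.0184e+07 = 37.812 N/mm

37.8 N/mm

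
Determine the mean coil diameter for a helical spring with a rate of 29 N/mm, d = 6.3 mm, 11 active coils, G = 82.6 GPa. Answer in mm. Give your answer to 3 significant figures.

37.1 mm

D = (Gd⁴/(8N_a·k))^(1/3) = (82.6×10³·6.3⁴/(8·11·29))^(1/3)
  = (50987.2)^(1/3) = 37.0812 mm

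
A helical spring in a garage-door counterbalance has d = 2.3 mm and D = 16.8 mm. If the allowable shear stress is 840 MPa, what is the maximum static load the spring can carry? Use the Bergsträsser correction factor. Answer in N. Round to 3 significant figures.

201 N

C = D/d = 16.8/2.3 = 7.3043
K_B = (4C+2)/(4C−3) = 31.217/26.217 = 1.1907
τ_max = K·8FD/(πd³) → F_max = τ_allow·πd³/(8DK)
F_max = 840·π·2.3³/(8·16.8·1.1907) = 32108/160.03 = 200.63 N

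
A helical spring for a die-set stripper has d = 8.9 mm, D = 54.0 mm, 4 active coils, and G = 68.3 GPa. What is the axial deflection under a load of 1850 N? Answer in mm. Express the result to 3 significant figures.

21.8 mm

k = Gd⁴/(8D³N_a) = (68.3×10³)(8.9⁴)/(8·54.0³·4) = 85.045 N/mm
δ = F/k = 1850 / 85.045 = 21.753 mm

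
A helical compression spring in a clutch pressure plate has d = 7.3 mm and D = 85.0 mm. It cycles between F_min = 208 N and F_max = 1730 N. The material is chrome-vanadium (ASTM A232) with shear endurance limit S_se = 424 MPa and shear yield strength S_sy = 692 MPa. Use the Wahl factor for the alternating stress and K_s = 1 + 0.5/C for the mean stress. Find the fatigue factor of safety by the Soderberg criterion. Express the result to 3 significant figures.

0.517

C = D/d = 85.0/7.3 = 11.6438; K_W = (4C−1)/(4C−4)+0.615/C = 1.1233; K_s = 1+0.5/C = 1.0429
F_a = (F_max−F_min)/2 = 761 N; F_m = (F_max+F_min)/2 = 969 N
τ_a = K_W·8F_aD/(πd³) = 1.1233 × 423.42 = 475.62 MPa
τ_m = K_s·8F_mD/(πd³) = 1.0429 × 539.16 = 562.31 MPa
Soderberg: 1/n_f = τ_a/S_se + τ_m/S_sy = 475.62/424 + 562.31/692 = 1.12175 + 0.81258 = 1.9343
n_f = 1/1.9343 = 0.517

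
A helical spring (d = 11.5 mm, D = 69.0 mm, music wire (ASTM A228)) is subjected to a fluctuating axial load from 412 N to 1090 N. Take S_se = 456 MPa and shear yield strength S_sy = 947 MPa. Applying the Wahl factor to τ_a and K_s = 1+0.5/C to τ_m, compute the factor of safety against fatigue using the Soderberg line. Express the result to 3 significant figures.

C = D/d = 69.0/11.5 = 6.0000; K_W = (4C−1)/(4C−4)+0.615/C = 1.2525; K_s = 1+0.5/C = 1.0833
F_a = (F_max−F_min)/2 = 339 N; F_m = (F_max+F_min)/2 = 751 N
τ_a = K_W·8F_aD/(πd³) = 1.2525 × 39.165 = 49.054 MPa
τ_m = K_s·8F_mD/(πd³) = 1.0833 × 86.763 = 93.993 MPa
Soderberg: 1/n_f = τ_a/S_se + τ_m/S_sy = 49.054/456 + 93.993/947 = 0.10757 + 0.09925 = 0.20683
n_f = 1/0.20683 = 4.835

4.83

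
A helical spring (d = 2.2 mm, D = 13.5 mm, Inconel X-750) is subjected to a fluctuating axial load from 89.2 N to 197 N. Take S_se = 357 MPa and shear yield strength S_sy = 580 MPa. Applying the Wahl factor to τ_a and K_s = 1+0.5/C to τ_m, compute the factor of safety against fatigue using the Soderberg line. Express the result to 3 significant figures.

C = D/d = 13.5/2.2 = 6.1364; K_W = (4C−1)/(4C−4)+0.615/C = 1.2462; K_s = 1+0.5/C = 1.0815
F_a = (F_max−F_min)/2 = 53.9 N; F_m = (F_max+F_min)/2 = 143.1 N
τ_a = K_W·8F_aD/(πd³) = 1.2462 × 174.02 = 216.87 MPa
τ_m = K_s·8F_mD/(πd³) = 1.0815 × 462 = 499.65 MPa
Soderberg: 1/n_f = τ_a/S_se + τ_m/S_sy = 216.87/357 + 499.65/580 = 0.60747 + 0.86146 = 1.4689
n_f = 1/1.4689 = 0.6808

0.681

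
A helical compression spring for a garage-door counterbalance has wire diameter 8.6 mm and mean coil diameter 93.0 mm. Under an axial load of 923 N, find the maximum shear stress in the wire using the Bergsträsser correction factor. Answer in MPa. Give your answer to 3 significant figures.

Spring index C = D/d = 93.0/8.6 = 10.8140
K_B = (4C+2)/(4C−3) = 45.256/40.256 = 1.1242
τ₀ = 8FD/(πd³) = 8·923·93.0/(π·8.6³) = 686712/1998.2 = 343.66 MPa
τ_max = K·τ₀ = 1.1242 × 343.66 = 386.34 MPa

386 MPa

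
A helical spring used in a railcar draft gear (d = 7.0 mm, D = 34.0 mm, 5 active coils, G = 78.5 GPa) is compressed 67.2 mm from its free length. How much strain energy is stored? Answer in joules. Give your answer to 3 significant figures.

271 J

k = Gd⁴/(8D³N_a) = (78.5×10³)(7.0⁴)/(8·34.0³·5) = 119.89 N/mm
U = ½kδ² = 0.5 × 119.89 × 67.2² = 2.7069e+05 N·mm = 270.69 J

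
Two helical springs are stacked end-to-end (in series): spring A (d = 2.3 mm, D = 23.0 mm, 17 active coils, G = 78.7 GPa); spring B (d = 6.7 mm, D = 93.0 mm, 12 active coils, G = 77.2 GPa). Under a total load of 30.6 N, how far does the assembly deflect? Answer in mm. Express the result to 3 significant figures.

k_A = Gd⁴/(8D³N_a) = (78.7×10³)(2.3⁴)/(8·23.0³·17) = 1.331 N/mm
k_B = Gd⁴/(8D³N_a) = (77.2×10³)(6.7⁴)/(8·93.0³·12) = 2.0146 N/mm
Series: 1/k_eq = 1/1.331 + 1/2.0146 = 1.2477; k_eq = 0.80147 N/mm
δ = F/k_eq = 30.6/0.80147 = 38.18 mm

38.2 mm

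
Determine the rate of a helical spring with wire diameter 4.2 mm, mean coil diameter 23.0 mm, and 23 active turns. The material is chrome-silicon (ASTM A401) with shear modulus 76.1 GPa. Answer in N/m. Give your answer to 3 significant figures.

10600 N/m

k = Gd⁴/(8D³N_a) = (76.1×10³ × 4.2⁴) / (8 × 23.0³ × 23)
  = 2.368e+07 / 2.23873e+06 = 10.577 N/mm = 10577 N/m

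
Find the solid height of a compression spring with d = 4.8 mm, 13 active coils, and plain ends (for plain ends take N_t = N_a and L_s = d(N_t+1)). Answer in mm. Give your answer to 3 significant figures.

67.2 mm

plain ends: N_t = N_a = 13
L_s = d·(N_t+1) = 4.8 × 14 = 67.2 mm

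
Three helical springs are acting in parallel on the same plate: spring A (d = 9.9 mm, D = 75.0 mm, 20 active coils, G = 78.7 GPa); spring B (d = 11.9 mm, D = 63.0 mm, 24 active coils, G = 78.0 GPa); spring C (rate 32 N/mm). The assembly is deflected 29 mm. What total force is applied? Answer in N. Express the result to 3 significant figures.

k_A = Gd⁴/(8D³N_a) = (78.7×10³)(9.9⁴)/(8·75.0³·20) = 11.2 N/mm
k_B = Gd⁴/(8D³N_a) = (78.0×10³)(11.9⁴)/(8·63.0³·24) = 32.581 N/mm
Parallel: k_eq = 11.2 + 32.581 + 32 = 75.78 N/mm
F = k_eq·δ = 75.78·29 = 2197.6 N

2200 N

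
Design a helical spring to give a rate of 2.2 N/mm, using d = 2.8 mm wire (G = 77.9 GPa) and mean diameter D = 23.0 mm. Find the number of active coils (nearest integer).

N_a = Gd⁴/(8D³k) = (77.9×10³ × 2.8⁴)/(8 × 23.0³ × 2.2)
    = 4.78817e+06 / 214139 = 22.36 → 22 coils

22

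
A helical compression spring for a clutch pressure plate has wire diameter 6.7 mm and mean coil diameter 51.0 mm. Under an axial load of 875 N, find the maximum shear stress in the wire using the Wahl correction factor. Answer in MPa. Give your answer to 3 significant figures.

Spring index C = D/d = 51.0/6.7 = 7.6119
K_W = (4C−1)/(4C−4) + 0.615/C = 29.448/26.448 + 0.0808 = 1.1942
τ₀ = 8FD/(πd³) = 8·875·51.0/(π·6.7³) = 357000/944.87 = 377.83 MPa
τ_max = K·τ₀ = 1.1942 × 377.83 = 451.21 MPa

451 MPa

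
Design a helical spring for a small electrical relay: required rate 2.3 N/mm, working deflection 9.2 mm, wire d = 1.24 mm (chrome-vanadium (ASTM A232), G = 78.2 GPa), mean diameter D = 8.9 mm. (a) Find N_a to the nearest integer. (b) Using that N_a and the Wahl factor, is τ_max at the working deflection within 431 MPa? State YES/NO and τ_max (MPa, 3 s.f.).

N_a = Gd⁴/(8D³k) = (78.2×10³)(1.24⁴)/(8·8.9³·2.3) = 14.25 → N_a = 14
Actual rate k = Gd⁴/(8D³·14) = 2.3416 N/mm
Working load F = kδ = 2.3416·9.2 = 21.542 N
C = 8.9/1.24 = 7.1774; K_W = (4C−1)/(4C−4)+0.615/C = 1.2071
τ_max = K_W·8FD/(πd³) = 1.2071·256.07 = 309.1 MPa
τ_max ≤ 431 MPa → acceptable

(a) 14 coils; (b) YES, τ_max = 309 MPa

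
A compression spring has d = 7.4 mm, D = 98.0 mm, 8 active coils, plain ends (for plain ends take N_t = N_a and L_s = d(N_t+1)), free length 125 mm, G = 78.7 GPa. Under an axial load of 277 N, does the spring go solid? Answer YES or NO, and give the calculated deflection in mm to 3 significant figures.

YES, δ = 70.7 mm

k = Gd⁴/(8D³N_a) = (78.7×10³)(7.4⁴)/(8·98.0³·8) = 3.9178 N/mm
N_t = 8; L_s = 7.4·9 = 66.6 mm; δ_solid = L₀ − L_s = 125 − 66.6 = 58.4 mm
δ = F/k = 277/3.9178 = 70.703 mm
δ ≥ δ_solid → spring goes solid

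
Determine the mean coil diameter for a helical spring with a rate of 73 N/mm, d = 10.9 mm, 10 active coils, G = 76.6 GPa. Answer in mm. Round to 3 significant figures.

D = (Gd⁴/(8N_a·k))^(1/3) = (76.6×10³·10.9⁴/(8·10·73))^(1/3)
  = (185149)^(1/3) = 56.9955 mm

57.0 mm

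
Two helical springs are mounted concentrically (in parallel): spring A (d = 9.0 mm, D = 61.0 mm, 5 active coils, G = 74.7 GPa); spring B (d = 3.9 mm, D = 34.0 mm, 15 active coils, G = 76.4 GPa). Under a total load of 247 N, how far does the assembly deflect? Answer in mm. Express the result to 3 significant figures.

k_A = Gd⁴/(8D³N_a) = (74.7×10³)(9.0⁴)/(8·61.0³·5) = 53.981 N/mm
k_B = Gd⁴/(8D³N_a) = (76.4×10³)(3.9⁴)/(8·34.0³·15) = 3.7474 N/mm
Parallel: k_eq = 53.981 + 3.7474 = 57.728 N/mm
δ = F/k_eq = 247/57.728 = 4.2787 mm

4.28 mm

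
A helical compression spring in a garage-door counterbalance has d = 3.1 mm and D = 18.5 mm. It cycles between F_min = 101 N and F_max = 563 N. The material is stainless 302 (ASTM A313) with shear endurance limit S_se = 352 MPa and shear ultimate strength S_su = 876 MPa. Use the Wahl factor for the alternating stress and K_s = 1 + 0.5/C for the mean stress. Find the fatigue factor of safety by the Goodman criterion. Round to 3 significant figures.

C = D/d = 18.5/3.1 = 5.9677; K_W = (4C−1)/(4C−4)+0.615/C = 1.2540; K_s = 1+0.5/C = 1.0838
F_a = (F_max−F_min)/2 = 231 N; F_m = (F_max+F_min)/2 = 332 N
τ_a = K_W·8F_aD/(πd³) = 1.2540 × 365.29 = 458.08 MPa
τ_m = K_s·8F_mD/(πd³) = 1.0838 × 525.01 = 568.99 MPa
Goodman: 1/n_f = τ_a/S_se + τ_m/S_su = 458.08/352 + 568.99/876 = 1.30138 + 0.64954 = 1.9509
n_f = 1/1.9509 = 0.5126

0.513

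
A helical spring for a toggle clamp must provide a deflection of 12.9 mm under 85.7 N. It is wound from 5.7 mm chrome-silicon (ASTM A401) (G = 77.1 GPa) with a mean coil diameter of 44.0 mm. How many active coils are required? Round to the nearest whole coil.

18

Required rate k = F/δ = 85.7/12.9 = 6.6434 N/mm
N_a = Gd⁴/(8D³k) = (77.1×10³ × 5.7⁴)/(8 × 44.0³ × 6.6434)
    = 8.13868e+07 / 4.5273e+06 = 17.98 → 18 coils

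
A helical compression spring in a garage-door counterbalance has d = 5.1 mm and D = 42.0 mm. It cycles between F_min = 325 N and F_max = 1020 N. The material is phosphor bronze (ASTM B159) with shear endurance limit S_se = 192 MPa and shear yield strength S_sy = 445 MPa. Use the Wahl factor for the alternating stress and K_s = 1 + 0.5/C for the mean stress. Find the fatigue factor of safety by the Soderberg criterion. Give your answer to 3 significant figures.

0.332

C = D/d = 42.0/5.1 = 8.2353; K_W = (4C−1)/(4C−4)+0.615/C = 1.1783; K_s = 1+0.5/C = 1.0607
F_a = (F_max−F_min)/2 = 347.5 N; F_m = (F_max+F_min)/2 = 672.5 N
τ_a = K_W·8F_aD/(πd³) = 1.1783 × 280.18 = 330.14 MPa
τ_m = K_s·8F_mD/(πd³) = 1.0607 × 542.21 = 575.13 MPa
Soderberg: 1/n_f = τ_a/S_se + τ_m/S_sy = 330.14/192 + 575.13/445 = 1.71950 + 1.29244 = 3.0119
n_f = 1/3.0119 = 0.332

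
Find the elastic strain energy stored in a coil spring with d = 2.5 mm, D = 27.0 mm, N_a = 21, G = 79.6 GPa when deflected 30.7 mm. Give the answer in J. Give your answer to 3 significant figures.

k = Gd⁴/(8D³N_a) = (79.6×10³)(2.5⁴)/(8·27.0³·21) = 0.94031 N/mm
U = ½kδ² = 0.5 × 0.94031 × 30.7² = 443.12 N·mm = 0.44312 J

0.443 J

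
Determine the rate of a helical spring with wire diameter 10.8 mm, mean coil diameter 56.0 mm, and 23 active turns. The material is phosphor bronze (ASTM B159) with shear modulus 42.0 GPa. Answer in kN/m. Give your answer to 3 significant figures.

17.7 kN/m

k = Gd⁴/(8D³N_a) = (42.0×10³ × 10.8⁴) / (8 × 56.0³ × 23)
  = 5.71405e+08 / 3.23133e+07 = 17.683 N/mm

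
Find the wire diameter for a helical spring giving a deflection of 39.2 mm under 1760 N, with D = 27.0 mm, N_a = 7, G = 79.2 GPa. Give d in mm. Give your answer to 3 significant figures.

5.00 mm

Required rate k = F/δ = 1760/39.2 = 44.898 N/mm
d = (8D³N_a·k / G)^(1/4) = (8·27.0³·7·44.898 / (79.2×10³))^0.25
  = (624.86)^0.25 = 4.9997 mm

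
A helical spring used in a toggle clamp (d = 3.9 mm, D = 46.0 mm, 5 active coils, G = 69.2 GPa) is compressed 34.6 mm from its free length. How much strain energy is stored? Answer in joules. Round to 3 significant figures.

k = Gd⁴/(8D³N_a) = (69.2×10³)(3.9⁴)/(8·46.0³·5) = 4.1118 N/mm
U = ½kδ² = 0.5 × 4.1118 × 34.6² = 2461.2 N·mm = 2.4612 J

2.46 J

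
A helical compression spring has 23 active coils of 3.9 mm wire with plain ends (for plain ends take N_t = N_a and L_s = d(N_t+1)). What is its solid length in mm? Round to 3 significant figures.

plain ends: N_t = N_a = 23
L_s = d·(N_t+1) = 3.9 × 24 = 93.6 mm

93.6 mm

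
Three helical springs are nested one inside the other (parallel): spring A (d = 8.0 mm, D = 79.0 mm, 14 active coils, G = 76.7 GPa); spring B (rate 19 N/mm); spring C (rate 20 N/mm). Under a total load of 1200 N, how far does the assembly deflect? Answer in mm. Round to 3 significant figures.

26.9 mm

k_A = Gd⁴/(8D³N_a) = (76.7×10³)(8.0⁴)/(8·79.0³·14) = 5.6893 N/mm
Parallel: k_eq = 5.6893 + 19 + 20 = 44.689 N/mm
δ = F/k_eq = 1200/44.689 = 26.852 mm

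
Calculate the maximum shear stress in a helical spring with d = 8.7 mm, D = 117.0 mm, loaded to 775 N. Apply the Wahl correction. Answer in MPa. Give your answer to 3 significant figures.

388 MPa

Spring index C = D/d = 117.0/8.7 = 13.4483
K_W = (4C−1)/(4C−4) + 0.615/C = 52.793/49.793 + 0.0457 = 1.1060
τ₀ = 8FD/(πd³) = 8·775·117.0/(π·8.7³) = 725400/2068.7 = 350.65 MPa
τ_max = K·τ₀ = 1.1060 × 350.65 = 387.81 MPa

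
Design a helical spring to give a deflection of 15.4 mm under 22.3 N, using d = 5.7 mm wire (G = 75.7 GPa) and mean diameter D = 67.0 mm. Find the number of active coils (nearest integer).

23

Required rate k = F/δ = 22.3/15.4 = 1.4481 N/mm
N_a = Gd⁴/(8D³k) = (75.7×10³ × 5.7⁴)/(8 × 67.0³ × 1.4481)
    = 7.99089e+07 / 3.48416e+06 = 22.93 → 23 coils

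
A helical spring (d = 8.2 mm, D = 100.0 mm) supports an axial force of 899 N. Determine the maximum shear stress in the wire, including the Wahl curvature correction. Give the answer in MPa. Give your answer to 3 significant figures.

464 MPa

Spring index C = D/d = 100.0/8.2 = 12.1951
K_W = (4C−1)/(4C−4) + 0.615/C = 47.780/44.780 + 0.0504 = 1.1174
τ₀ = 8FD/(πd³) = 8·899·100.0/(π·8.2³) = 719200/1732.2 = 415.2 MPa
τ_max = K·τ₀ = 1.1174 × 415.2 = 463.96 MPa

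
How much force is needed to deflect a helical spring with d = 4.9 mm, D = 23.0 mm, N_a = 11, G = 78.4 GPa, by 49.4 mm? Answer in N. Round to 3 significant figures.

2090 N

k = Gd⁴/(8D³N_a) = (78.4×10³)(4.9⁴)/(8·23.0³·11) = 42.212 N/mm
F = k·δ = 42.212 × 49.4 = 2085.3 N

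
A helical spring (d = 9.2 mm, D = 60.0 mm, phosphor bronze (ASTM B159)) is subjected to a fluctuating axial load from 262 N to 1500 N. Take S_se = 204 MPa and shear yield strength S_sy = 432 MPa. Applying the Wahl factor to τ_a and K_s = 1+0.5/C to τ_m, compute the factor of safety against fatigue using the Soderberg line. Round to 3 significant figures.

0.860

C = D/d = 60.0/9.2 = 6.5217; K_W = (4C−1)/(4C−4)+0.615/C = 1.2301; K_s = 1+0.5/C = 1.0767
F_a = (F_max−F_min)/2 = 619 N; F_m = (F_max+F_min)/2 = 881 N
τ_a = K_W·8F_aD/(πd³) = 1.2301 × 121.46 = 149.41 MPa
τ_m = K_s·8F_mD/(πd³) = 1.0767 × 172.86 = 186.12 MPa
Soderberg: 1/n_f = τ_a/S_se + τ_m/S_sy = 149.41/204 + 186.12/432 = 0.73238 + 0.43083 = 1.1632
n_f = 1/1.1632 = 0.8597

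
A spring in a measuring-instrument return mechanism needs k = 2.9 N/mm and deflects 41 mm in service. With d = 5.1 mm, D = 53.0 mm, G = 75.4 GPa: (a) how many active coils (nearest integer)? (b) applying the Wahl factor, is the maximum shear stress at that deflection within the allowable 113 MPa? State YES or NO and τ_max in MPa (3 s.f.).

N_a = Gd⁴/(8D³k) = (75.4×10³)(5.1⁴)/(8·53.0³·2.9) = 14.77 → N_a = 15
Actual rate k = Gd⁴/(8D³·15) = 2.8552 N/mm
Working load F = kδ = 2.8552·41 = 117.06 N
C = 53.0/5.1 = 10.3922; K_W = (4C−1)/(4C−4)+0.615/C = 1.1390
τ_max = K_W·8FD/(πd³) = 1.1390·119.11 = 135.67 MPa
τ_max > 113 MPa → exceeds allowable

(a) 15 coils; (b) NO, τ_max = 136 MPa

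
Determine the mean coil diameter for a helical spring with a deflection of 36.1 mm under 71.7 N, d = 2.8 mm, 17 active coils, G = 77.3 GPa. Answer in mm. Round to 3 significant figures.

26.0 mm

Required rate k = F/δ = 71.7/36.1 = 1.9861 N/mm
D = (Gd⁴/(8N_a·k))^(1/3) = (77.3×10³·2.8⁴/(8·17·1.9861))^(1/3)
  = (17589.8)^(1/3) = 26.0068 mm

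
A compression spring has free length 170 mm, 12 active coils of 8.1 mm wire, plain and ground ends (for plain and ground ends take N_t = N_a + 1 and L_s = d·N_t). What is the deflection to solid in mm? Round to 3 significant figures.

64.7 mm

N_t = 13; L_s = 8.1·13 = 105.3 mm
δ_solid = L₀ − L_s = 170 − 105.3 = 64.7 mm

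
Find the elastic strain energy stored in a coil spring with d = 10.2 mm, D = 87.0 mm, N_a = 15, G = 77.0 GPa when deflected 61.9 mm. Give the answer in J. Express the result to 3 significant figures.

k = Gd⁴/(8D³N_a) = (77.0×10³)(10.2⁴)/(8·87.0³·15) = 10.548 N/mm
U = ½kδ² = 0.5 × 10.548 × 61.9² = 20207 N·mm = 20.207 J

20.2 J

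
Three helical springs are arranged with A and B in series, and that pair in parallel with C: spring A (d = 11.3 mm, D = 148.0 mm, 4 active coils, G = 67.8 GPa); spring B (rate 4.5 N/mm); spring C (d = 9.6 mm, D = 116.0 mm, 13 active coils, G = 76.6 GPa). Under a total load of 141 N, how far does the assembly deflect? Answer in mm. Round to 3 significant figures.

k_A = Gd⁴/(8D³N_a) = (67.8×10³)(11.3⁴)/(8·148.0³·4) = 10.656 N/mm
k_C = Gd⁴/(8D³N_a) = (76.6×10³)(9.6⁴)/(8·116.0³·13) = 4.0078 N/mm
Springs A,B series: k_AB = 1/(1/10.656+1/4.5) = 3.1639 N/mm; parallel with C: k_eq = 3.1639+4.0078 = 7.1717 N/mm
δ = F/k_eq = 141/7.1717 = 19.661 mm

19.7 mm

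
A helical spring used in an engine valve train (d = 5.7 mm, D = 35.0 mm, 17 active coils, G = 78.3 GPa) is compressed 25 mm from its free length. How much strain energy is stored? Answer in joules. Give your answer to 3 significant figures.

k = Gd⁴/(8D³N_a) = (78.3×10³)(5.7⁴)/(8·35.0³·17) = 14.175 N/mm
U = ½kδ² = 0.5 × 14.175 × 25² = 4429.6 N·mm = 4.4296 J

4.43 J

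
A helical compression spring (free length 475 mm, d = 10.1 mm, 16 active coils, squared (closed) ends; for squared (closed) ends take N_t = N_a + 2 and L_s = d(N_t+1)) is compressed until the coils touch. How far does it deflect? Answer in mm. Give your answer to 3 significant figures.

283 mm

N_t = 18; L_s = 10.1·19 = 191.9 mm
δ_solid = L₀ − L_s = 475 − 191.9 = 283.1 mm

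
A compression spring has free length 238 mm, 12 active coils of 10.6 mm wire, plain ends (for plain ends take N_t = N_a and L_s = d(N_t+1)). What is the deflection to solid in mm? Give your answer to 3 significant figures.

N_t = 12; L_s = 10.6·13 = 137.8 mm
δ_solid = L₀ − L_s = 238 − 137.8 = 100.2 mm

100 mm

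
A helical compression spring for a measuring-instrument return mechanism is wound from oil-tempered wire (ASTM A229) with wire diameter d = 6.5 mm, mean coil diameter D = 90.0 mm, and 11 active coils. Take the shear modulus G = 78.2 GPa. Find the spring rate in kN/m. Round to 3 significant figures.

2.18 kN/m

k = Gd⁴/(8D³N_a) = (78.2×10³ × 6.5⁴) / (8 × 90.0³ × 11)
  = 1.39592e+08 / 6.4152e+07 = 2.176 N/mm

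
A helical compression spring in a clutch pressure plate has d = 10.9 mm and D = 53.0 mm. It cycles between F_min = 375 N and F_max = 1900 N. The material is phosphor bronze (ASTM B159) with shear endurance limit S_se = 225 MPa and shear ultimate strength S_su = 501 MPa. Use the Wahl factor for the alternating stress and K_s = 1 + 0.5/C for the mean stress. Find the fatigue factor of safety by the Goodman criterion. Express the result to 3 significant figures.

1.37

C = D/d = 53.0/10.9 = 4.8624; K_W = (4C−1)/(4C−4)+0.615/C = 1.3207; K_s = 1+0.5/C = 1.1028
F_a = (F_max−F_min)/2 = 762.5 N; F_m = (F_max+F_min)/2 = 1137.5 N
τ_a = K_W·8F_aD/(πd³) = 1.3207 × 79.465 = 104.95 MPa
τ_m = K_s·8F_mD/(πd³) = 1.1028 × 118.55 = 130.74 MPa
Goodman: 1/n_f = τ_a/S_se + τ_m/S_su = 104.95/225 + 130.74/501 = 0.46643 + 0.26095 = 0.72738
n_f = 1/0.72738 = 1.375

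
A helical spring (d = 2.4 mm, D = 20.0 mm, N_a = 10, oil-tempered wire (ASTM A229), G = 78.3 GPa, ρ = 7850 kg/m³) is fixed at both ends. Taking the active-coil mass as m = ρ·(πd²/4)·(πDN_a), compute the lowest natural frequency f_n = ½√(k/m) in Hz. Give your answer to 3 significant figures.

213 Hz

k = Gd⁴/(8D³N_a) = (78.3×10³)(2.4⁴)/(8·20.0³·10) = 4.0591 N/mm = 4059.1 N/m
Wire length L = πDN_a = π·20.0·10 = 628.32 mm
m = ρ·(πd²/4)·L = 7850 × 4.5239×10⁻⁶ m² × 0.62832 m = 0.022313 kg
f_n = ½√(k/m) = 0.5·√(4059.1/0.022313) = 0.5·√(1.8191e+05) = 213.26 Hz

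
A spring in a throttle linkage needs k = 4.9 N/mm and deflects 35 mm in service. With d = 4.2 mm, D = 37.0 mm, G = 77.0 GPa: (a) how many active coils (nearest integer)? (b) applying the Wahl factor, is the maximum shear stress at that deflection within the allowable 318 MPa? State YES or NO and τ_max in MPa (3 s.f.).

(a) 12 coils; (b) YES, τ_max = 256 MPa

N_a = Gd⁴/(8D³k) = (77.0×10³)(4.2⁴)/(8·37.0³·4.9) = 12.07 → N_a = 12
Actual rate k = Gd⁴/(8D³·12) = 4.9273 N/mm
Working load F = kδ = 4.9273·35 = 172.46 N
C = 37.0/4.2 = 8.8095; K_W = (4C−1)/(4C−4)+0.615/C = 1.1658
τ_max = K_W·8FD/(πd³) = 1.1658·219.32 = 255.69 MPa
τ_max ≤ 318 MPa → acceptable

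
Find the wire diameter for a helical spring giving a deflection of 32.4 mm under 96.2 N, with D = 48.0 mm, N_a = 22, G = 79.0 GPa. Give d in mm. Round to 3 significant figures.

5.20 mm

Required rate k = F/δ = 96.2/32.4 = 2.9691 N/mm
d = (8D³N_a·k / G)^(1/4) = (8·48.0³·22·2.9691 / (79.0×10³))^0.25
  = (731.54)^0.25 = 5.2007 mm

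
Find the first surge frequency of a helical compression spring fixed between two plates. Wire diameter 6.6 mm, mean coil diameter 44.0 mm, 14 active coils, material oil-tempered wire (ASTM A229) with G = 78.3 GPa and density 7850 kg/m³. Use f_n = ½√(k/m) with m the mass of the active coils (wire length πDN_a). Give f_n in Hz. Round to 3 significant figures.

k = Gd⁴/(8D³N_a) = (78.3×10³)(6.6⁴)/(8·44.0³·14) = 15.573 N/mm = 15573 N/m
Wire length L = πDN_a = π·44.0·14 = 1935.2 mm
m = ρ·(πd²/4)·L = 7850 × 34.212×10⁻⁶ m² × 1.9352 m = 0.51973 kg
f_n = ½√(k/m) = 0.5·√(15573/0.51973) = 0.5·√(29963) = 86.549 Hz

86.5 Hz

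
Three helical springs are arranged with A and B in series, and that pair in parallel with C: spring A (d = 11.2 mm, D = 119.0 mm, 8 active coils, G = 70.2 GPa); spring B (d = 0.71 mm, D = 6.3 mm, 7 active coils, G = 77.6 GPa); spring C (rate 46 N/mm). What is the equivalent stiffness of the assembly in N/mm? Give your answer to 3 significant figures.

47.2 N/mm

k_A = Gd⁴/(8D³N_a) = (70.2×10³)(11.2⁴)/(8·119.0³·8) = 10.242 N/mm
k_B = Gd⁴/(8D³N_a) = (77.6×10³)(0.71⁴)/(8·6.3³·7) = 1.4083 N/mm
Springs A,B series: k_AB = 1/(1/10.242+1/1.4083) = 1.238 N/mm; parallel with C: k_eq = 1.238+46 = 47.238 N/mm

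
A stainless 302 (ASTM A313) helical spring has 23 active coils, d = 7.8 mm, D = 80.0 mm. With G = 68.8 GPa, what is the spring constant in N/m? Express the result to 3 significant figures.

2700 N/m

k = Gd⁴/(8D³N_a) = (68.8×10³ × 7.8⁴) / (8 × 80.0³ × 23)
  = 2.54664e+08 / 9.4208e+07 = 2.7032 N/mm = 2703.2 N/m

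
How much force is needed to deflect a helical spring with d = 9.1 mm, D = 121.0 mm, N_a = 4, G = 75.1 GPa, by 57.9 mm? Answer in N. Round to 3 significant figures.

526 N

k = Gd⁴/(8D³N_a) = (75.1×10³)(9.1⁴)/(8·121.0³·4) = 9.0845 N/mm
F = k·δ = 9.0845 × 57.9 = 525.99 N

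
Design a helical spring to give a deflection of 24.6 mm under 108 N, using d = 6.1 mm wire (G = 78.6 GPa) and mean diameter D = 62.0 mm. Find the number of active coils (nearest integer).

Required rate k = F/δ = 108/24.6 = 4.3902 N/mm
N_a = Gd⁴/(8D³k) = (78.6×10³ × 6.1⁴)/(8 × 62.0³ × 4.3902)
    = 1.08828e+08 / 8.37054e+06 = 13 → 13 coils

13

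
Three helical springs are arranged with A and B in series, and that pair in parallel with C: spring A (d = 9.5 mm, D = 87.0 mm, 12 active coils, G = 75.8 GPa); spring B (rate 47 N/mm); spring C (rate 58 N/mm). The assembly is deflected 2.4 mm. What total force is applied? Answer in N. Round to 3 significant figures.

k_A = Gd⁴/(8D³N_a) = (75.8×10³)(9.5⁴)/(8·87.0³·12) = 9.7664 N/mm
Springs A,B series: k_AB = 1/(1/9.7664+1/47) = 8.0861 N/mm; parallel with C: k_eq = 8.0861+58 = 66.086 N/mm
F = k_eq·δ = 66.086·2.4 = 158.61 N

159 N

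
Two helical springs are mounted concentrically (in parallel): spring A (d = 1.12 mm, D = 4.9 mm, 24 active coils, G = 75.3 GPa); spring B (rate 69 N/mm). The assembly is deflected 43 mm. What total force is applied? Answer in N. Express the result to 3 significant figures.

3190 N

k_A = Gd⁴/(8D³N_a) = (75.3×10³)(1.12⁴)/(8·4.9³·24) = 5.2454 N/mm
Parallel: k_eq = 5.2454 + 69 = 74.245 N/mm
F = k_eq·δ = 74.245·43 = 3192.6 N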